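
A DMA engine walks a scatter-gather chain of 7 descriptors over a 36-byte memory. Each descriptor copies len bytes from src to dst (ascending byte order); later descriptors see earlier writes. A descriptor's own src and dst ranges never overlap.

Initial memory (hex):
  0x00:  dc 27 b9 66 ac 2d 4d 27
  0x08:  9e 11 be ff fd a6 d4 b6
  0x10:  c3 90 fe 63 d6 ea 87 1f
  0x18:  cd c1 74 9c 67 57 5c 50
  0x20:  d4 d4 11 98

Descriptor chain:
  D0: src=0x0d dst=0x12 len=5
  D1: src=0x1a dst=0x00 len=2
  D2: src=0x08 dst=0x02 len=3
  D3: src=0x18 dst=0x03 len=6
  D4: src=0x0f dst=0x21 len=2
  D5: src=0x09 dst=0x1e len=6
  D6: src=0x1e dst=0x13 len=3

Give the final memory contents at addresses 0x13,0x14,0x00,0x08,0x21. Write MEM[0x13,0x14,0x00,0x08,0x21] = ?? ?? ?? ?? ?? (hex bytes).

  after D0: wrote 5B at 0x12 = a6d4b6c390
  after D1: wrote 2B at 0x00 = 749c
  after D2: wrote 3B at 0x02 = 9e11be
  after D3: wrote 6B at 0x03 = cdc1749c6757
  after D4: wrote 2B at 0x21 = b6c3
  after D5: wrote 6B at 0x1e = 11befffda6d4
  after D6: wrote 3B at 0x13 = 11beff
query mem[0x13]=0x11, mem[0x14]=0xbe, mem[0x00]=0x74, mem[0x08]=0x57, mem[0x21]=0xfd

MEM[0x13,0x14,0x00,0x08,0x21] = 11 be 74 57 fd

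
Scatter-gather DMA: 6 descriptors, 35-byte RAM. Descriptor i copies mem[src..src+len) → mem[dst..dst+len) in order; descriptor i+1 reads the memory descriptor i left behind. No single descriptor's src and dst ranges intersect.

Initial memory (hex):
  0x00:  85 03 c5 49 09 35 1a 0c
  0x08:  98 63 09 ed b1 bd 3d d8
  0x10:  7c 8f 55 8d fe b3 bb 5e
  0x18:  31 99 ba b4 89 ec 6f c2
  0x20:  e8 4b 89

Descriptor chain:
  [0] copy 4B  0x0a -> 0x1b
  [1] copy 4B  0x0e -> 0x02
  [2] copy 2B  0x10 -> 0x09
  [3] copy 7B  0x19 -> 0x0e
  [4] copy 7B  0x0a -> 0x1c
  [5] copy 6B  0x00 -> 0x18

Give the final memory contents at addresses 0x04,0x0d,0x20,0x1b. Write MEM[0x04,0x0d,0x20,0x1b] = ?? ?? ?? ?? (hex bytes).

D0: mem[0x1b..0x1e] <- [09 ed b1 bd]
D1: mem[0x02..0x05] <- [3d d8 7c 8f]
D2: mem[0x09..0x0a] <- [7c 8f]
D3: mem[0x0e..0x14] <- [99 ba 09 ed b1 bd c2]
D4: mem[0x1c..0x22] <- [8f ed b1 bd 99 ba 09]
D5: mem[0x18..0x1d] <- [85 03 3d d8 7c 8f]
query mem[0x04]=0x7c, mem[0x0d]=0xbd, mem[0x20]=0x99, mem[0x1b]=0xd8

MEM[0x04,0x0d,0x20,0x1b] = 7c bd 99 d8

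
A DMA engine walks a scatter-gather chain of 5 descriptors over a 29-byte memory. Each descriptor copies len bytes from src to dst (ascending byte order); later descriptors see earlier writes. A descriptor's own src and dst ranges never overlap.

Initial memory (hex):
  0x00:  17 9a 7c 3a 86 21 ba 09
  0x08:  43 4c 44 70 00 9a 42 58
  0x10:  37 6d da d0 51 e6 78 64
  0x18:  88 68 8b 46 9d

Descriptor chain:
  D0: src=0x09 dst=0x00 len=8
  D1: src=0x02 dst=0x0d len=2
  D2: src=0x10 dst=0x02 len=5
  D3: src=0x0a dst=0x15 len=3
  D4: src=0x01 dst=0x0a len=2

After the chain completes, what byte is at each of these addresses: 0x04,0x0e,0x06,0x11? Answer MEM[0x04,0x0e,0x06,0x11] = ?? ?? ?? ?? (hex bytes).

MEM[0x04,0x0e,0x06,0x11] = da 00 51 6d

[0] 0x09->0x00 len=8 : 4c 44 70 00 9a 42 58 37
[1] 0x02->0x0d len=2 : 70 00
[2] 0x10->0x02 len=5 : 37 6d da d0 51
[3] 0x0a->0x15 len=3 : 44 70 00
[4] 0x01->0x0a len=2 : 44 37
query mem[0x04]=0xda, mem[0x0e]=0x00, mem[0x06]=0x51, mem[0x11]=0x6d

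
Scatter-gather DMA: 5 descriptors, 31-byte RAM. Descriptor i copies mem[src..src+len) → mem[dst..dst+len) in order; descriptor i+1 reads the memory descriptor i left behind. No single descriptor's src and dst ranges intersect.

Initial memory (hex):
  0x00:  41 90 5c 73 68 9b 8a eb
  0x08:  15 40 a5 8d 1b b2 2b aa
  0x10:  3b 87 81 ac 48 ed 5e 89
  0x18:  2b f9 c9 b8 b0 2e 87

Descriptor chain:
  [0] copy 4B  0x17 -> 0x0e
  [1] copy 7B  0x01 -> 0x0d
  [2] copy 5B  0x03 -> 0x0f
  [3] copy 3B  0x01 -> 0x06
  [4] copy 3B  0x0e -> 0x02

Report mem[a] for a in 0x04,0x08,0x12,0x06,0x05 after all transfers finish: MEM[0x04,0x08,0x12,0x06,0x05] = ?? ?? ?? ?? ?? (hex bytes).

MEM[0x04,0x08,0x12,0x06,0x05] = 68 73 8a 90 9b

D0: mem[0x0e..0x11] <- [89 2b f9 c9]
D1: mem[0x0d..0x13] <- [90 5c 73 68 9b 8a eb]
D2: mem[0x0f..0x13] <- [73 68 9b 8a eb]
D3: mem[0x06..0x08] <- [90 5c 73]
D4: mem[0x02..0x04] <- [5c 73 68]
query mem[0x04]=0x68, mem[0x08]=0x73, mem[0x12]=0x8a, mem[0x06]=0x90, mem[0x05]=0x9b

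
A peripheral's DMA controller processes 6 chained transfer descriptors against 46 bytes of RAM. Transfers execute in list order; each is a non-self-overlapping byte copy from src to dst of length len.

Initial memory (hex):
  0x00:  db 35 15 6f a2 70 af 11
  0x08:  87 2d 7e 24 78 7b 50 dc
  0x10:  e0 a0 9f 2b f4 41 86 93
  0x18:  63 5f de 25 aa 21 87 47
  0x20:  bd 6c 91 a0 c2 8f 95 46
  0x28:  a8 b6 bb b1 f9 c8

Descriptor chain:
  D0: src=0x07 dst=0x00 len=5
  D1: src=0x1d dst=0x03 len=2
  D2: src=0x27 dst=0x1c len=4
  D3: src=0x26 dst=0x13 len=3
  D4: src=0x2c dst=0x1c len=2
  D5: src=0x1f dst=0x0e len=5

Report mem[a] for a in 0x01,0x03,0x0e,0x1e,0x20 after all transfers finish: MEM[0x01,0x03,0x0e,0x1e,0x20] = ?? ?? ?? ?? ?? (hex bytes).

MEM[0x01,0x03,0x0e,0x1e,0x20] = 87 21 bb b6 bd

[0] 0x07->0x00 len=5 : 11 87 2d 7e 24
[1] 0x1d->0x03 len=2 : 21 87
[2] 0x27->0x1c len=4 : 46 a8 b6 bb
[3] 0x26->0x13 len=3 : 95 46 a8
[4] 0x2c->0x1c len=2 : f9 c8
[5] 0x1f->0x0e len=5 : bb bd 6c 91 a0
query mem[0x01]=0x87, mem[0x03]=0x21, mem[0x0e]=0xbb, mem[0x1e]=0xb6, mem[0x20]=0xbd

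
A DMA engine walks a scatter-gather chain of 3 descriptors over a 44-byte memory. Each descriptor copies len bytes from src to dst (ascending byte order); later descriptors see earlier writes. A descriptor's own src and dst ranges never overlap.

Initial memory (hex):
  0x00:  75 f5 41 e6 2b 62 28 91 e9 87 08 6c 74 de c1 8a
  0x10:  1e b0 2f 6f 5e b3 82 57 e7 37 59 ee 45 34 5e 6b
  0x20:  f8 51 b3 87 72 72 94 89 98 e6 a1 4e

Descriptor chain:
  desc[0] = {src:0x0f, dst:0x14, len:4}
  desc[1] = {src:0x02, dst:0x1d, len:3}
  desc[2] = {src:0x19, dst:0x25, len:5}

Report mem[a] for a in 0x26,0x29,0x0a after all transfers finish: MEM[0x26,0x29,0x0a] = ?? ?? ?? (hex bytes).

MEM[0x26,0x29,0x0a] = 59 41 08

#0 dst[0x14+4] := {0x8a,0x1e,0xb0,0x2f}
#1 dst[0x1d+3] := {0x41,0xe6,0x2b}
#2 dst[0x25+5] := {0x37,0x59,0xee,0x45,0x41}
query mem[0x26]=0x59, mem[0x29]=0x41, mem[0x0a]=0x08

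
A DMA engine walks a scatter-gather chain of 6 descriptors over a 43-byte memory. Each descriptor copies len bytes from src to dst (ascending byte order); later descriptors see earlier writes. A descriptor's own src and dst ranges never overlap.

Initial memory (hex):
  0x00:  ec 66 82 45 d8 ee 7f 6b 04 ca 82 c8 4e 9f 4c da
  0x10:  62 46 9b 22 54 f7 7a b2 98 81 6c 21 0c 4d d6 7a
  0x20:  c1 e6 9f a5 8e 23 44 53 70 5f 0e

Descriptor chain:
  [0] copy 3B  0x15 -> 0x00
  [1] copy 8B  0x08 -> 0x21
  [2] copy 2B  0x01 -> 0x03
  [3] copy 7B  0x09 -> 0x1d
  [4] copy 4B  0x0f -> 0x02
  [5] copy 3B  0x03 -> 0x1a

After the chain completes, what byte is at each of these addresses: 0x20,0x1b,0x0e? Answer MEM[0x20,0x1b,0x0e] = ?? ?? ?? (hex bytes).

MEM[0x20,0x1b,0x0e] = 4e 46 4c

D0: mem[0x00..0x02] <- [f7 7a b2]
D1: mem[0x21..0x28] <- [04 ca 82 c8 4e 9f 4c da]
D2: mem[0x03..0x04] <- [7a b2]
D3: mem[0x1d..0x23] <- [ca 82 c8 4e 9f 4c da]
D4: mem[0x02..0x05] <- [da 62 46 9b]
D5: mem[0x1a..0x1c] <- [62 46 9b]
query mem[0x20]=0x4e, mem[0x1b]=0x46, mem[0x0e]=0x4c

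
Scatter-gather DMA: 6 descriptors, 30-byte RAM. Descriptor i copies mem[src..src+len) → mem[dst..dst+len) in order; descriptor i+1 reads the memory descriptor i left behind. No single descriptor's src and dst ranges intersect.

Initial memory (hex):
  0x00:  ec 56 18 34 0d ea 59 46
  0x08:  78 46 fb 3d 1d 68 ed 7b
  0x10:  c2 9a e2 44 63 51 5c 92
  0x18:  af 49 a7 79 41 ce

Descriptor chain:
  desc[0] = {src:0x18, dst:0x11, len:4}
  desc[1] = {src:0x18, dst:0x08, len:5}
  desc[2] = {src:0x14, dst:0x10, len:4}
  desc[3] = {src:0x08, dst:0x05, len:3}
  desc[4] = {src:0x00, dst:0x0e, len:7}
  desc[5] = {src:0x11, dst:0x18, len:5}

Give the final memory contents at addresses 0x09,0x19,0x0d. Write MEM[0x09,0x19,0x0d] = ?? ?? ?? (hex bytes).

  after D0: wrote 4B at 0x11 = af49a779
  after D1: wrote 5B at 0x08 = af49a77941
  after D2: wrote 4B at 0x10 = 79515c92
  after D3: wrote 3B at 0x05 = af49a7
  after D4: wrote 7B at 0x0e = ec5618340daf49
  after D5: wrote 5B at 0x18 = 340daf4951
query mem[0x09]=0x49, mem[0x19]=0x0d, mem[0x0d]=0x68

MEM[0x09,0x19,0x0d] = 49 0d 68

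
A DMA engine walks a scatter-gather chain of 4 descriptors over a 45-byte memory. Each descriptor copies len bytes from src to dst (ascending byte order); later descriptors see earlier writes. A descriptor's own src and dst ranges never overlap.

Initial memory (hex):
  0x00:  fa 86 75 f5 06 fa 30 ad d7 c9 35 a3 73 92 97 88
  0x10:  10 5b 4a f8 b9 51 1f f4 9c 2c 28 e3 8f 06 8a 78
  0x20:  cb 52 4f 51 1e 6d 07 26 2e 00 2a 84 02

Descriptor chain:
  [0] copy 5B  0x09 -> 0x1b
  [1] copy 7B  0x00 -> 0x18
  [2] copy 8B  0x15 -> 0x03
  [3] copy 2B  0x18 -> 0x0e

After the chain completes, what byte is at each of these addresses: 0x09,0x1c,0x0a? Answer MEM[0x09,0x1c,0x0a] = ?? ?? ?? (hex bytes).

D0: mem[0x1b..0x1f] <- [c9 35 a3 73 92]
D1: mem[0x18..0x1e] <- [fa 86 75 f5 06 fa 30]
D2: mem[0x03..0x0a] <- [51 1f f4 fa 86 75 f5 06]
D3: mem[0x0e..0x0f] <- [fa 86]
query mem[0x09]=0xf5, mem[0x1c]=0x06, mem[0x0a]=0x06

MEM[0x09,0x1c,0x0a] = f5 06 06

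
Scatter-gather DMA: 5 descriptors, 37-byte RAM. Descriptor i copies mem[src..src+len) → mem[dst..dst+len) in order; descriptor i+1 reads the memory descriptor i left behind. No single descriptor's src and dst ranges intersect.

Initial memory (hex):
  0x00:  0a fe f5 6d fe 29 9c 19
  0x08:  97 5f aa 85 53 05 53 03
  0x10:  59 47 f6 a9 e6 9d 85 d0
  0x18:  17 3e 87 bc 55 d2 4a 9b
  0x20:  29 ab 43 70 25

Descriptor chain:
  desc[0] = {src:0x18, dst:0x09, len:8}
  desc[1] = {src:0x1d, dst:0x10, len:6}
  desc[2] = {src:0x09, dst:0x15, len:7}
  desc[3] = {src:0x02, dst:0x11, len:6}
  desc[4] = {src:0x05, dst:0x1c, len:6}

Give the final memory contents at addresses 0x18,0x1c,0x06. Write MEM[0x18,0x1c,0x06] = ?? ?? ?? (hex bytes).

[0] 0x18->0x09 len=8 : 17 3e 87 bc 55 d2 4a 9b
[1] 0x1d->0x10 len=6 : d2 4a 9b 29 ab 43
[2] 0x09->0x15 len=7 : 17 3e 87 bc 55 d2 4a
[3] 0x02->0x11 len=6 : f5 6d fe 29 9c 19
[4] 0x05->0x1c len=6 : 29 9c 19 97 17 3e
query mem[0x18]=0xbc, mem[0x1c]=0x29, mem[0x06]=0x9c

MEM[0x18,0x1c,0x06] = bc 29 9c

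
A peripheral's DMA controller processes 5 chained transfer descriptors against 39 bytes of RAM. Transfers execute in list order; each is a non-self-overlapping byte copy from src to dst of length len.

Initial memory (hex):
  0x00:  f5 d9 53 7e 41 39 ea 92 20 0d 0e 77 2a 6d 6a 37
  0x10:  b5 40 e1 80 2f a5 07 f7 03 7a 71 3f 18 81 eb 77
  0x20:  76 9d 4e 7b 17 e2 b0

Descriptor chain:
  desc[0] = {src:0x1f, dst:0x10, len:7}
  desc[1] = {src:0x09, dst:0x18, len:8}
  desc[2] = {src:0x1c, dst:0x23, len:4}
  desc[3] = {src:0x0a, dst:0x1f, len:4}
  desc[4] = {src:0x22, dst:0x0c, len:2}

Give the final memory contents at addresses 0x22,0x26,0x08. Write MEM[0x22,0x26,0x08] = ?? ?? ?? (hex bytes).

#0 dst[0x10+7] := {0x77,0x76,0x9d,0x4e,0x7b,0x17,0xe2}
#1 dst[0x18+8] := {0x0d,0x0e,0x77,0x2a,0x6d,0x6a,0x37,0x77}
#2 dst[0x23+4] := {0x6d,0x6a,0x37,0x77}
#3 dst[0x1f+4] := {0x0e,0x77,0x2a,0x6d}
#4 dst[0x0c+2] := {0x6d,0x6d}
query mem[0x22]=0x6d, mem[0x26]=0x77, mem[0x08]=0x20

MEM[0x22,0x26,0x08] = 6d 77 20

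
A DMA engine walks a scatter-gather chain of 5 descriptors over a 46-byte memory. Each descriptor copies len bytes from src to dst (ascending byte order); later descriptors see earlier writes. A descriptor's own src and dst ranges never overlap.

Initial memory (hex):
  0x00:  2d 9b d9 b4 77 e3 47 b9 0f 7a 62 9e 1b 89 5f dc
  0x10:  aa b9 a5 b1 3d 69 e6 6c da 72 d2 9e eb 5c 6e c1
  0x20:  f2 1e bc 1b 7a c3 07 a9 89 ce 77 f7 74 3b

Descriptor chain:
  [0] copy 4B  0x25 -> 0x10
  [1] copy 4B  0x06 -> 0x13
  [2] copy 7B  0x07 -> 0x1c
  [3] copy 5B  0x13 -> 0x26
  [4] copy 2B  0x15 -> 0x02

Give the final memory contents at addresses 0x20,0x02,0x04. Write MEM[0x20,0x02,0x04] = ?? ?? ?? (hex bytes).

MEM[0x20,0x02,0x04] = 9e 0f 77

#0 dst[0x10+4] := {0xc3,0x07,0xa9,0x89}
#1 dst[0x13+4] := {0x47,0xb9,0x0f,0x7a}
#2 dst[0x1c+7] := {0xb9,0x0f,0x7a,0x62,0x9e,0x1b,0x89}
#3 dst[0x26+5] := {0x47,0xb9,0x0f,0x7a,0x6c}
#4 dst[0x02+2] := {0x0f,0x7a}
query mem[0x20]=0x9e, mem[0x02]=0x0f, mem[0x04]=0x77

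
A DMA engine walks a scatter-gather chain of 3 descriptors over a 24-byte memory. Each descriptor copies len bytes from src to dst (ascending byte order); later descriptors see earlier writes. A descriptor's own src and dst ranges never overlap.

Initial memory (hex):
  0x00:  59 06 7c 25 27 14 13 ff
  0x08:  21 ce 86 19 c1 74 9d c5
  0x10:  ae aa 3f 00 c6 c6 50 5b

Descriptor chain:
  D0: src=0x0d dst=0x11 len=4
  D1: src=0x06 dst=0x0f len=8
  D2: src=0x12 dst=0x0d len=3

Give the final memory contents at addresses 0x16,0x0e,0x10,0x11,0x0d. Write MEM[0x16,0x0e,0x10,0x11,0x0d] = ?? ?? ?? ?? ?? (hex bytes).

MEM[0x16,0x0e,0x10,0x11,0x0d] = 74 86 ff 21 ce

[0] 0x0d->0x11 len=4 : 74 9d c5 ae
[1] 0x06->0x0f len=8 : 13 ff 21 ce 86 19 c1 74
[2] 0x12->0x0d len=3 : ce 86 19
query mem[0x16]=0x74, mem[0x0e]=0x86, mem[0x10]=0xff, mem[0x11]=0x21, mem[0x0d]=0xce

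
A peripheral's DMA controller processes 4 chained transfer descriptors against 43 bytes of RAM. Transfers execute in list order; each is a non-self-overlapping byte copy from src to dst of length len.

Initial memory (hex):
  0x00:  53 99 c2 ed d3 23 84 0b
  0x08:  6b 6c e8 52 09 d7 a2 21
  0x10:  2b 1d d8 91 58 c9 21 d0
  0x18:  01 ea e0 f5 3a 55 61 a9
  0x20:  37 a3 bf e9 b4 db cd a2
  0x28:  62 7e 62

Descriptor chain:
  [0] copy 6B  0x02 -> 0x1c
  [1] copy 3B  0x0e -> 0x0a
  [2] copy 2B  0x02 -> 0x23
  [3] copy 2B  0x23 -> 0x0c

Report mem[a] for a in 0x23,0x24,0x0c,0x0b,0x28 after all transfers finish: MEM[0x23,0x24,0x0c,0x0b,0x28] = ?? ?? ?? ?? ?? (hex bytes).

#0 dst[0x1c+6] := {0xc2,0xed,0xd3,0x23,0x84,0x0b}
#1 dst[0x0a+3] := {0xa2,0x21,0x2b}
#2 dst[0x23+2] := {0xc2,0xed}
#3 dst[0x0c+2] := {0xc2,0xed}
query mem[0x23]=0xc2, mem[0x24]=0xed, mem[0x0c]=0xc2, mem[0x0b]=0x21, mem[0x28]=0x62

MEM[0x23,0x24,0x0c,0x0b,0x28] = c2 ed c2 21 62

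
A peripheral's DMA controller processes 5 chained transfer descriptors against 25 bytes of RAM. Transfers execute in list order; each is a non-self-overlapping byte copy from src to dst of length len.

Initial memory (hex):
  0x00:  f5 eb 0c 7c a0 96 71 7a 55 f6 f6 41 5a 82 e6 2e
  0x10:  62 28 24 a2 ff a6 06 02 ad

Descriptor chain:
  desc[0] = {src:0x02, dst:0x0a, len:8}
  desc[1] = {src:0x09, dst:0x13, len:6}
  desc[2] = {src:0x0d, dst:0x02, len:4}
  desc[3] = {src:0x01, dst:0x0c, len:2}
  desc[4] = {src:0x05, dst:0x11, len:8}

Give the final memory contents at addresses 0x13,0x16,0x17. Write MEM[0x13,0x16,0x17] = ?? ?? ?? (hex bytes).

MEM[0x13,0x16,0x17] = 7a 0c 7c

D0: mem[0x0a..0x11] <- [0c 7c a0 96 71 7a 55 f6]
D1: mem[0x13..0x18] <- [f6 0c 7c a0 96 71]
D2: mem[0x02..0x05] <- [96 71 7a 55]
D3: mem[0x0c..0x0d] <- [eb 96]
D4: mem[0x11..0x18] <- [55 71 7a 55 f6 0c 7c eb]
query mem[0x13]=0x7a, mem[0x16]=0x0c, mem[0x17]=0x7c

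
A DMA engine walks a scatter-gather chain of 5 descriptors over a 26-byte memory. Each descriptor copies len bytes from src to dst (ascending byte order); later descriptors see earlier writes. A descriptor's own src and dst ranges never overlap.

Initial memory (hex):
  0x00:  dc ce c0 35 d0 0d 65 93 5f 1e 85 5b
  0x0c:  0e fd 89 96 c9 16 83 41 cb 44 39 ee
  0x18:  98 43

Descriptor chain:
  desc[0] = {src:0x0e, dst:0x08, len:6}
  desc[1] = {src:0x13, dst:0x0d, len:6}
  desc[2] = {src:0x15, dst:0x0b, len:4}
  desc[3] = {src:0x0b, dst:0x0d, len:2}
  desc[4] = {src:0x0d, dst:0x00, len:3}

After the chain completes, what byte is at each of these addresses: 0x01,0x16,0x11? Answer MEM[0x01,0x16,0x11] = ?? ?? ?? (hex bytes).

MEM[0x01,0x16,0x11] = 39 39 ee

D0: mem[0x08..0x0d] <- [89 96 c9 16 83 41]
D1: mem[0x0d..0x12] <- [41 cb 44 39 ee 98]
D2: mem[0x0b..0x0e] <- [44 39 ee 98]
D3: mem[0x0d..0x0e] <- [44 39]
D4: mem[0x00..0x02] <- [44 39 44]
query mem[0x01]=0x39, mem[0x16]=0x39, mem[0x11]=0xee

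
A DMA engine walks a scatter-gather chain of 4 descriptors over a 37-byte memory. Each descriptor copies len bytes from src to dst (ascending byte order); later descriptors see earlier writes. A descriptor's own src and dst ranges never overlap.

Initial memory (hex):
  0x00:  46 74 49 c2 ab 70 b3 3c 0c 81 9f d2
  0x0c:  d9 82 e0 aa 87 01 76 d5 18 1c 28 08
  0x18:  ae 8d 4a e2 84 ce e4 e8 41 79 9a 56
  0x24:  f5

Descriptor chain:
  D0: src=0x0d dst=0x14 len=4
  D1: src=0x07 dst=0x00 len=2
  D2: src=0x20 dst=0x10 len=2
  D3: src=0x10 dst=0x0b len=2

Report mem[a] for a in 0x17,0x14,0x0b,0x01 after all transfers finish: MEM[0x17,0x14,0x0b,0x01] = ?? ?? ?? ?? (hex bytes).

  after D0: wrote 4B at 0x14 = 82e0aa87
  after D1: wrote 2B at 0x00 = 3c0c
  after D2: wrote 2B at 0x10 = 4179
  after D3: wrote 2B at 0x0b = 4179
query mem[0x17]=0x87, mem[0x14]=0x82, mem[0x0b]=0x41, mem[0x01]=0x0c

MEM[0x17,0x14,0x0b,0x01] = 87 82 41 0c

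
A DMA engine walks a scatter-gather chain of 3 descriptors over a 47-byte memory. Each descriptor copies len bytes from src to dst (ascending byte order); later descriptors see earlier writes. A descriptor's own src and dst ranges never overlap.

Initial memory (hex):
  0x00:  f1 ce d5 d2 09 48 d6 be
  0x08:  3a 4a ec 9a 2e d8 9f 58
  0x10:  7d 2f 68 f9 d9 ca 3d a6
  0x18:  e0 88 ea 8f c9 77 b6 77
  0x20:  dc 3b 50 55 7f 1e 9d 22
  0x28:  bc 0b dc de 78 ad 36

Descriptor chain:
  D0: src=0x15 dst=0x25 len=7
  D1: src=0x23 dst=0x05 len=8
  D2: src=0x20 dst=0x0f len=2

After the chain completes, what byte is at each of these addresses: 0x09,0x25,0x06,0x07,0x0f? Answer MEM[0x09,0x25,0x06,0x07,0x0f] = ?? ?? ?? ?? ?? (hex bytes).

[0] 0x15->0x25 len=7 : ca 3d a6 e0 88 ea 8f
[1] 0x23->0x05 len=8 : 55 7f ca 3d a6 e0 88 ea
[2] 0x20->0x0f len=2 : dc 3b
query mem[0x09]=0xa6, mem[0x25]=0xca, mem[0x06]=0x7f, mem[0x07]=0xca, mem[0x0f]=0xdc

MEM[0x09,0x25,0x06,0x07,0x0f] = a6 ca 7f ca dc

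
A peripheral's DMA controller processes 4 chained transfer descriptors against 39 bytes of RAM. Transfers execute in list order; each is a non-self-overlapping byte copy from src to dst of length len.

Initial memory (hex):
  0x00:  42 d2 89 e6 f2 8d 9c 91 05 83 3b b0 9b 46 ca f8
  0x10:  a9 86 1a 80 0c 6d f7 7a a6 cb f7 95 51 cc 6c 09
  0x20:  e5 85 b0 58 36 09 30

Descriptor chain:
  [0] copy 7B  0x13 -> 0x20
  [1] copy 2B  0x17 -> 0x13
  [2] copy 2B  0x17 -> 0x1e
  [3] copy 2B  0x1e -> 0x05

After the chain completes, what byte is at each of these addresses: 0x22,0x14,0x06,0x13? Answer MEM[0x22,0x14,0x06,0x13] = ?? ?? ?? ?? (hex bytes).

MEM[0x22,0x14,0x06,0x13] = 6d a6 a6 7a

D0: mem[0x20..0x26] <- [80 0c 6d f7 7a a6 cb]
D1: mem[0x13..0x14] <- [7a a6]
D2: mem[0x1e..0x1f] <- [7a a6]
D3: mem[0x05..0x06] <- [7a a6]
query mem[0x22]=0x6d, mem[0x14]=0xa6, mem[0x06]=0xa6, mem[0x13]=0x7a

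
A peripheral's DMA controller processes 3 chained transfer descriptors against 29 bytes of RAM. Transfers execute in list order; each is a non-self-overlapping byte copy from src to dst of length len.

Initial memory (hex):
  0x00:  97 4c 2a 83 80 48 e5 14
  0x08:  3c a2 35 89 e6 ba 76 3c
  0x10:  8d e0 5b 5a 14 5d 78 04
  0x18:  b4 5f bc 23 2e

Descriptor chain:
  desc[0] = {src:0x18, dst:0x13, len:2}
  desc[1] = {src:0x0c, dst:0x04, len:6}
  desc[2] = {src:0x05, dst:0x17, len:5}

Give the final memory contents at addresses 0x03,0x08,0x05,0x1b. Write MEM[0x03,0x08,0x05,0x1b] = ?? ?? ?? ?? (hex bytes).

MEM[0x03,0x08,0x05,0x1b] = 83 8d ba e0

[0] 0x18->0x13 len=2 : b4 5f
[1] 0x0c->0x04 len=6 : e6 ba 76 3c 8d e0
[2] 0x05->0x17 len=5 : ba 76 3c 8d e0
query mem[0x03]=0x83, mem[0x08]=0x8d, mem[0x05]=0xba, mem[0x1b]=0xe0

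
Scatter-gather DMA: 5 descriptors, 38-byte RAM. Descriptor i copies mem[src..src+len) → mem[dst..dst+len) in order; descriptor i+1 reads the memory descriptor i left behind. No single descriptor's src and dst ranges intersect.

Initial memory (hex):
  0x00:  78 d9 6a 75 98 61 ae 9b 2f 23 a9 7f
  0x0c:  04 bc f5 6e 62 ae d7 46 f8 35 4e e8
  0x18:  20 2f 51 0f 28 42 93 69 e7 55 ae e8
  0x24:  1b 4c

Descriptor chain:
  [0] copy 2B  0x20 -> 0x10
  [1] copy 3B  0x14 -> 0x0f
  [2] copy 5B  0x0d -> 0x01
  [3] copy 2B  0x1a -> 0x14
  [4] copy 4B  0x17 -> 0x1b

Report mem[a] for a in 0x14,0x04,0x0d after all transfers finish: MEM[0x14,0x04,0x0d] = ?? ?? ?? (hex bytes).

[0] 0x20->0x10 len=2 : e7 55
[1] 0x14->0x0f len=3 : f8 35 4e
[2] 0x0d->0x01 len=5 : bc f5 f8 35 4e
[3] 0x1a->0x14 len=2 : 51 0f
[4] 0x17->0x1b len=4 : e8 20 2f 51
query mem[0x14]=0x51, mem[0x04]=0x35, mem[0x0d]=0xbc

MEM[0x14,0x04,0x0d] = 51 35 bc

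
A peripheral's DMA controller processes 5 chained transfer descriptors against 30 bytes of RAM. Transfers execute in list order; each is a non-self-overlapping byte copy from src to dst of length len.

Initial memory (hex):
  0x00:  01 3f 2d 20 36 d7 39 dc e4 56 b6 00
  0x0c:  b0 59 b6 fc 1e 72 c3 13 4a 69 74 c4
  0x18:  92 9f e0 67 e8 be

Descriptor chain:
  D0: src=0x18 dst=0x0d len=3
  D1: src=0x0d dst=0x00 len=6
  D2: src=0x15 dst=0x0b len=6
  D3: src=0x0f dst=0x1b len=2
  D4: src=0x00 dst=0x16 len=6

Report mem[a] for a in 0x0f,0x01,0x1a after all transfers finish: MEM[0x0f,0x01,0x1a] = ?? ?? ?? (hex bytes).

D0: mem[0x0d..0x0f] <- [92 9f e0]
D1: mem[0x00..0x05] <- [92 9f e0 1e 72 c3]
D2: mem[0x0b..0x10] <- [69 74 c4 92 9f e0]
D3: mem[0x1b..0x1c] <- [9f e0]
D4: mem[0x16..0x1b] <- [92 9f e0 1e 72 c3]
query mem[0x0f]=0x9f, mem[0x01]=0x9f, mem[0x1a]=0x72

MEM[0x0f,0x01,0x1a] = 9f 9f 72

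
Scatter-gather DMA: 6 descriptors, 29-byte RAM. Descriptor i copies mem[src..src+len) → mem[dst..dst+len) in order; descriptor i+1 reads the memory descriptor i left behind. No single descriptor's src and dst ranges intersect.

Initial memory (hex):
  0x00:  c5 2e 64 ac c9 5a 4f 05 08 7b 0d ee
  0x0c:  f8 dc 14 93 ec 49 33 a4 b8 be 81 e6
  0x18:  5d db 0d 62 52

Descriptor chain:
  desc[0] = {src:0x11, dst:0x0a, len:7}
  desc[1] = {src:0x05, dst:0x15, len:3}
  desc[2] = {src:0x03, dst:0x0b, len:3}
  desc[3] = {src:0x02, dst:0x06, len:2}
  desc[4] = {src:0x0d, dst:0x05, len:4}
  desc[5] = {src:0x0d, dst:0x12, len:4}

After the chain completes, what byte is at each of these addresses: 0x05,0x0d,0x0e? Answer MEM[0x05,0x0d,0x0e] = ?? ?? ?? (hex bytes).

MEM[0x05,0x0d,0x0e] = 5a 5a be

  after D0: wrote 7B at 0x0a = 4933a4b8be81e6
  after D1: wrote 3B at 0x15 = 5a4f05
  after D2: wrote 3B at 0x0b = acc95a
  after D3: wrote 2B at 0x06 = 64ac
  after D4: wrote 4B at 0x05 = 5abe81e6
  after D5: wrote 4B at 0x12 = 5abe81e6
query mem[0x05]=0x5a, mem[0x0d]=0x5a, mem[0x0e]=0xbe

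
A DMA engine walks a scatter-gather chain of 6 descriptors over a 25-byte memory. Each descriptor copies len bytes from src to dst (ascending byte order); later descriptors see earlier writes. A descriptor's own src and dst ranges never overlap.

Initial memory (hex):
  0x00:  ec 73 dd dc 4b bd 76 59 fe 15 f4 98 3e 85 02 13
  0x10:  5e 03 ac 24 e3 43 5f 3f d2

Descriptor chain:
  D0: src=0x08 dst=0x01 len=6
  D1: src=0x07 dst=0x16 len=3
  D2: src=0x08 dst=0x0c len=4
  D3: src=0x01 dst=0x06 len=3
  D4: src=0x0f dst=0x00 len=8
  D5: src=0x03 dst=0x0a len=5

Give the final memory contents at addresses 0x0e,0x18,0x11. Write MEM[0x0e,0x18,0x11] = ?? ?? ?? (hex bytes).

#0 dst[0x01+6] := {0xfe,0x15,0xf4,0x98,0x3e,0x85}
#1 dst[0x16+3] := {0x59,0xfe,0x15}
#2 dst[0x0c+4] := {0xfe,0x15,0xf4,0x98}
#3 dst[0x06+3] := {0xfe,0x15,0xf4}
#4 dst[0x00+8] := {0x98,0x5e,0x03,0xac,0x24,0xe3,0x43,0x59}
#5 dst[0x0a+5] := {0xac,0x24,0xe3,0x43,0x59}
query mem[0x0e]=0x59, mem[0x18]=0x15, mem[0x11]=0x03

MEM[0x0e,0x18,0x11] = 59 15 03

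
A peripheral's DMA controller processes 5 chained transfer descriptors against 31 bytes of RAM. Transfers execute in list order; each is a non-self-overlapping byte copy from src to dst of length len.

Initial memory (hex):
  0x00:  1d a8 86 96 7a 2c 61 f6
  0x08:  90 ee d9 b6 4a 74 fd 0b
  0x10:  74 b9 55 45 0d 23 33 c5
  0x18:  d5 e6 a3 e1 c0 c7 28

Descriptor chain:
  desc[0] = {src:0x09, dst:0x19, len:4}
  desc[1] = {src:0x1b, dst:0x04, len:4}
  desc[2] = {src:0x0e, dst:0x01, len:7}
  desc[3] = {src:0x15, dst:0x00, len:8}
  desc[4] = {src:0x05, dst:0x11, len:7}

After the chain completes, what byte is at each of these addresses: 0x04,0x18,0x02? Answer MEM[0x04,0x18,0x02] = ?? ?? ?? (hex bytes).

MEM[0x04,0x18,0x02] = ee d5 c5

#0 dst[0x19+4] := {0xee,0xd9,0xb6,0x4a}
#1 dst[0x04+4] := {0xb6,0x4a,0xc7,0x28}
#2 dst[0x01+7] := {0xfd,0x0b,0x74,0xb9,0x55,0x45,0x0d}
#3 dst[0x00+8] := {0x23,0x33,0xc5,0xd5,0xee,0xd9,0xb6,0x4a}
#4 dst[0x11+7] := {0xd9,0xb6,0x4a,0x90,0xee,0xd9,0xb6}
query mem[0x04]=0xee, mem[0x18]=0xd5, mem[0x02]=0xc5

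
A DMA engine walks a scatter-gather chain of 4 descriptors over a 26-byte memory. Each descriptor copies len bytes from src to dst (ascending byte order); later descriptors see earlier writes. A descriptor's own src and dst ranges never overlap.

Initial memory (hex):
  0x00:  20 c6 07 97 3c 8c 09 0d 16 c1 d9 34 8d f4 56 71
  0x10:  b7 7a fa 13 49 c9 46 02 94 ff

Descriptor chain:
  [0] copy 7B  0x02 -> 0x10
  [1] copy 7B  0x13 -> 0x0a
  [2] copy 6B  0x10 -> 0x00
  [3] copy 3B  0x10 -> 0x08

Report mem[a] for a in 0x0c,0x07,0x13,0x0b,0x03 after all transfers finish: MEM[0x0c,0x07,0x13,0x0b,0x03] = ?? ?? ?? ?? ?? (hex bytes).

  after D0: wrote 7B at 0x10 = 07973c8c090d16
  after D1: wrote 7B at 0x0a = 8c090d160294ff
  after D2: wrote 6B at 0x00 = ff973c8c090d
  after D3: wrote 3B at 0x08 = ff973c
query mem[0x0c]=0x0d, mem[0x07]=0x0d, mem[0x13]=0x8c, mem[0x0b]=0x09, mem[0x03]=0x8c

MEM[0x0c,0x07,0x13,0x0b,0x03] = 0d 0d 8c 09 8c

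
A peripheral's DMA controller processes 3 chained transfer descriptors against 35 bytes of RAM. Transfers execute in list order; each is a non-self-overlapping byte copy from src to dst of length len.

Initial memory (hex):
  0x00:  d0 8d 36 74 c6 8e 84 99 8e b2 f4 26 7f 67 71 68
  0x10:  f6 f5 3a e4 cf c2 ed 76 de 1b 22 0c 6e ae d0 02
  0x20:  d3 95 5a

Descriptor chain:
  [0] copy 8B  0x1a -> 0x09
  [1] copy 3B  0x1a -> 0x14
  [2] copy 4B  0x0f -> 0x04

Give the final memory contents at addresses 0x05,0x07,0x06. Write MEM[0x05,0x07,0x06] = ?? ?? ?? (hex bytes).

MEM[0x05,0x07,0x06] = 95 3a f5

D0: mem[0x09..0x10] <- [22 0c 6e ae d0 02 d3 95]
D1: mem[0x14..0x16] <- [22 0c 6e]
D2: mem[0x04..0x07] <- [d3 95 f5 3a]
query mem[0x05]=0x95, mem[0x07]=0x3a, mem[0x06]=0xf5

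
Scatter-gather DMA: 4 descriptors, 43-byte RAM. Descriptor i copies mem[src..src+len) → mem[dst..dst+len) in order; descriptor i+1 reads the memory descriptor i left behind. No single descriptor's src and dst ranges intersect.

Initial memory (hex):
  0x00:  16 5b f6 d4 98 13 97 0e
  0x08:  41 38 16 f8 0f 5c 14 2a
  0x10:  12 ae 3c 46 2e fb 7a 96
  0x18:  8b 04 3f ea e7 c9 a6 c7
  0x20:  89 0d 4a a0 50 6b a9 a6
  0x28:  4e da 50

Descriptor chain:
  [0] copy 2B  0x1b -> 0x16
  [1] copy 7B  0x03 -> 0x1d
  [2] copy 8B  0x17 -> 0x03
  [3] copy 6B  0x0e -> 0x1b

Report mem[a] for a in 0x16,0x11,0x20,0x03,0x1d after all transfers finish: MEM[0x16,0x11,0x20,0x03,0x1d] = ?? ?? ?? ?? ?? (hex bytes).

[0] 0x1b->0x16 len=2 : ea e7
[1] 0x03->0x1d len=7 : d4 98 13 97 0e 41 38
[2] 0x17->0x03 len=8 : e7 8b 04 3f ea e7 d4 98
[3] 0x0e->0x1b len=6 : 14 2a 12 ae 3c 46
query mem[0x16]=0xea, mem[0x11]=0xae, mem[0x20]=0x46, mem[0x03]=0xe7, mem[0x1d]=0x12

MEM[0x16,0x11,0x20,0x03,0x1d] = ea ae 46 e7 12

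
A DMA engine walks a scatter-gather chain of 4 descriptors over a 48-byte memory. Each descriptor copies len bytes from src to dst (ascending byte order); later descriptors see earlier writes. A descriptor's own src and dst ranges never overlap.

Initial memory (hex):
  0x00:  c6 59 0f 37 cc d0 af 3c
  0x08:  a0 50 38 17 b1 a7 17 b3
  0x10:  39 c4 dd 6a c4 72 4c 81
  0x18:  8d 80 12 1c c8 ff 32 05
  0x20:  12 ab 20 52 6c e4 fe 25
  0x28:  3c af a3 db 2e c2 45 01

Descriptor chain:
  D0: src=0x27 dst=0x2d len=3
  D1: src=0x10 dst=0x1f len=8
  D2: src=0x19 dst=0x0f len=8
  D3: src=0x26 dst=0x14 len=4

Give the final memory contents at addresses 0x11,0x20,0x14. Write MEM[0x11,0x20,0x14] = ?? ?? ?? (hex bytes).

MEM[0x11,0x20,0x14] = 1c c4 81

#0 dst[0x2d+3] := {0x25,0x3c,0xaf}
#1 dst[0x1f+8] := {0x39,0xc4,0xdd,0x6a,0xc4,0x72,0x4c,0x81}
#2 dst[0x0f+8] := {0x80,0x12,0x1c,0xc8,0xff,0x32,0x39,0xc4}
#3 dst[0x14+4] := {0x81,0x25,0x3c,0xaf}
query mem[0x11]=0x1c, mem[0x20]=0xc4, mem[0x14]=0x81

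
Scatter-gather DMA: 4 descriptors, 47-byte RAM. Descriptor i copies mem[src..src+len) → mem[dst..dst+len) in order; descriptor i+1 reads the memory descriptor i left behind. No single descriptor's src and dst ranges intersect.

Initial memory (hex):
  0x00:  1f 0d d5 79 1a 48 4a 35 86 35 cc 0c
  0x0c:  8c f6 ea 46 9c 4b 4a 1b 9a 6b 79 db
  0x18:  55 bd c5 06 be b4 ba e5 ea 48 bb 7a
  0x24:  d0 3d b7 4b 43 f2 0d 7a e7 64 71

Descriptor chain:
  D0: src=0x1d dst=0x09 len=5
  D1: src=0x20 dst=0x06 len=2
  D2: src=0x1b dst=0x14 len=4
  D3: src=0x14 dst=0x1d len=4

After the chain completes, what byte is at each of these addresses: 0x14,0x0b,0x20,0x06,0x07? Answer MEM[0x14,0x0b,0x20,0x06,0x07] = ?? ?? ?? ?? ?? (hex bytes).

MEM[0x14,0x0b,0x20,0x06,0x07] = 06 e5 ba ea 48

[0] 0x1d->0x09 len=5 : b4 ba e5 ea 48
[1] 0x20->0x06 len=2 : ea 48
[2] 0x1b->0x14 len=4 : 06 be b4 ba
[3] 0x14->0x1d len=4 : 06 be b4 ba
query mem[0x14]=0x06, mem[0x0b]=0xe5, mem[0x20]=0xba, mem[0x06]=0xea, mem[0x07]=0x48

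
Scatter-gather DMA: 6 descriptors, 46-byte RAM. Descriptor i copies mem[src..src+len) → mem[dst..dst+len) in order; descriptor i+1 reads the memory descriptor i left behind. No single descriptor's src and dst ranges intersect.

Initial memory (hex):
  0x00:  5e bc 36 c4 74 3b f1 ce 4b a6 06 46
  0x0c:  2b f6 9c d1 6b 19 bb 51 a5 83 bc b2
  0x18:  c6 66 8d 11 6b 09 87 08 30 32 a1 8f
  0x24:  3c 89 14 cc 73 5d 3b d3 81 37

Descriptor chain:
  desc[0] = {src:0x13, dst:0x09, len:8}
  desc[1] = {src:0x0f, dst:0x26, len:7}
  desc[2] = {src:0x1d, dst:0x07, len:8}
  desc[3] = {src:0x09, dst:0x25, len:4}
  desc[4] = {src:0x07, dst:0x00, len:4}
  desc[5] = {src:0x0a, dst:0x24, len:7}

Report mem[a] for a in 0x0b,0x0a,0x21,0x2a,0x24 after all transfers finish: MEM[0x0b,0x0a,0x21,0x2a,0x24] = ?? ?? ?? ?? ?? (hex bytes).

D0: mem[0x09..0x10] <- [51 a5 83 bc b2 c6 66 8d]
D1: mem[0x26..0x2c] <- [66 8d 19 bb 51 a5 83]
D2: mem[0x07..0x0e] <- [09 87 08 30 32 a1 8f 3c]
D3: mem[0x25..0x28] <- [08 30 32 a1]
D4: mem[0x00..0x03] <- [09 87 08 30]
D5: mem[0x24..0x2a] <- [30 32 a1 8f 3c 66 8d]
query mem[0x0b]=0x32, mem[0x0a]=0x30, mem[0x21]=0x32, mem[0x2a]=0x8d, mem[0x24]=0x30

MEM[0x0b,0x0a,0x21,0x2a,0x24] = 32 30 32 8d 30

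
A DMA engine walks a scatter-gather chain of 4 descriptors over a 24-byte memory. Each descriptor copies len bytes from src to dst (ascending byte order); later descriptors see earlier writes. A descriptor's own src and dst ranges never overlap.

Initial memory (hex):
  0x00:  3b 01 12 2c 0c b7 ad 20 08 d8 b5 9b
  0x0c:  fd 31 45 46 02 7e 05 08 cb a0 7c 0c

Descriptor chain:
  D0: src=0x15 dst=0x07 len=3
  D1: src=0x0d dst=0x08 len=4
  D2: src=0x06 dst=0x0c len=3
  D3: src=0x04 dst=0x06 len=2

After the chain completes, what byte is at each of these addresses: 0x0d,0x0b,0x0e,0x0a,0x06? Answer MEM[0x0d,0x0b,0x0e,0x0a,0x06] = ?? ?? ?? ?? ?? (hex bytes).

MEM[0x0d,0x0b,0x0e,0x0a,0x06] = a0 02 31 46 0c

  after D0: wrote 3B at 0x07 = a07c0c
  after D1: wrote 4B at 0x08 = 31454602
  after D2: wrote 3B at 0x0c = ada031
  after D3: wrote 2B at 0x06 = 0cb7
query mem[0x0d]=0xa0, mem[0x0b]=0x02, mem[0x0e]=0x31, mem[0x0a]=0x46, mem[0x06]=0x0c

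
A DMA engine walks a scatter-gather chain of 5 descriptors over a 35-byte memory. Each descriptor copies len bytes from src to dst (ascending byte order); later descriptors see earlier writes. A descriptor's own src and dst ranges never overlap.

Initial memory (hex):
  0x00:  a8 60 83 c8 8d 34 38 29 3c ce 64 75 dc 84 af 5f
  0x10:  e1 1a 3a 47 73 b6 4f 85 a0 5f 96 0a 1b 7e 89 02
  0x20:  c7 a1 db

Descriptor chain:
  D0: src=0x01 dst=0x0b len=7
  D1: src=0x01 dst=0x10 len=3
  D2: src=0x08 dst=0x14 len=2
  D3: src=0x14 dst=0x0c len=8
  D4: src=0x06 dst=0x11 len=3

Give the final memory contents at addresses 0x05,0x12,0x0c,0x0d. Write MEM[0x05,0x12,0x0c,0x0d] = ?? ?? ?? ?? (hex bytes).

[0] 0x01->0x0b len=7 : 60 83 c8 8d 34 38 29
[1] 0x01->0x10 len=3 : 60 83 c8
[2] 0x08->0x14 len=2 : 3c ce
[3] 0x14->0x0c len=8 : 3c ce 4f 85 a0 5f 96 0a
[4] 0x06->0x11 len=3 : 38 29 3c
query mem[0x05]=0x34, mem[0x12]=0x29, mem[0x0c]=0x3c, mem[0x0d]=0xce

MEM[0x05,0x12,0x0c,0x0d] = 34 29 3c ce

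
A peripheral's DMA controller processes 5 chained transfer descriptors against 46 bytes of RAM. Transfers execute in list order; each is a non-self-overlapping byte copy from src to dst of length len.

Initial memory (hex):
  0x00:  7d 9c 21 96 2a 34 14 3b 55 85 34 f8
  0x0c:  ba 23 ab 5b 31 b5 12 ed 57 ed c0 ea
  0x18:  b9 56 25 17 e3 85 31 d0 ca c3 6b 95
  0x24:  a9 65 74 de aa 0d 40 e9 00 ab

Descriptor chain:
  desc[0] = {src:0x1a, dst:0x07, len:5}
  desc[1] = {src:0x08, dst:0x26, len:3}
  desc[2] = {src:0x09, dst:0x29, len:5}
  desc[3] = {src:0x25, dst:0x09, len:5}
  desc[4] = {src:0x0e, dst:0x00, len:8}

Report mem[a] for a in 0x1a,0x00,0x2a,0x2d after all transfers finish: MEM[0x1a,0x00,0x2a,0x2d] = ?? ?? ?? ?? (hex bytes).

MEM[0x1a,0x00,0x2a,0x2d] = 25 ab 85 23

D0: mem[0x07..0x0b] <- [25 17 e3 85 31]
D1: mem[0x26..0x28] <- [17 e3 85]
D2: mem[0x29..0x2d] <- [e3 85 31 ba 23]
D3: mem[0x09..0x0d] <- [65 17 e3 85 e3]
D4: mem[0x00..0x07] <- [ab 5b 31 b5 12 ed 57 ed]
query mem[0x1a]=0x25, mem[0x00]=0xab, mem[0x2a]=0x85, mem[0x2d]=0x23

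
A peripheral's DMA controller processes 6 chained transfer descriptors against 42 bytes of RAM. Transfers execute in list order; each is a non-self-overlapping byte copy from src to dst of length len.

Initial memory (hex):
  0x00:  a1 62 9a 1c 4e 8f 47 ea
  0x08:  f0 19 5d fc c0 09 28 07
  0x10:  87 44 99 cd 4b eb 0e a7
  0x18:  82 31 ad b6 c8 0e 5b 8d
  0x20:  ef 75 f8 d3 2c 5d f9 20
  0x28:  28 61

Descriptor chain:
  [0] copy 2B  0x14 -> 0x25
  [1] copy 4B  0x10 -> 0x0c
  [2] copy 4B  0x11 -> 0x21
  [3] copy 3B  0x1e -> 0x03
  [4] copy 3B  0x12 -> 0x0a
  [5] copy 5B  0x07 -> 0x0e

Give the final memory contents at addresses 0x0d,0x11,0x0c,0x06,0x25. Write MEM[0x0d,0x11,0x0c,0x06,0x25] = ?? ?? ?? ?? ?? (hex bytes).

D0: mem[0x25..0x26] <- [4b eb]
D1: mem[0x0c..0x0f] <- [87 44 99 cd]
D2: mem[0x21..0x24] <- [44 99 cd 4b]
D3: mem[0x03..0x05] <- [5b 8d ef]
D4: mem[0x0a..0x0c] <- [99 cd 4b]
D5: mem[0x0e..0x12] <- [ea f0 19 99 cd]
query mem[0x0d]=0x44, mem[0x11]=0x99, mem[0x0c]=0x4b, mem[0x06]=0x47, mem[0x25]=0x4b

MEM[0x0d,0x11,0x0c,0x06,0x25] = 44 99 4b 47 4b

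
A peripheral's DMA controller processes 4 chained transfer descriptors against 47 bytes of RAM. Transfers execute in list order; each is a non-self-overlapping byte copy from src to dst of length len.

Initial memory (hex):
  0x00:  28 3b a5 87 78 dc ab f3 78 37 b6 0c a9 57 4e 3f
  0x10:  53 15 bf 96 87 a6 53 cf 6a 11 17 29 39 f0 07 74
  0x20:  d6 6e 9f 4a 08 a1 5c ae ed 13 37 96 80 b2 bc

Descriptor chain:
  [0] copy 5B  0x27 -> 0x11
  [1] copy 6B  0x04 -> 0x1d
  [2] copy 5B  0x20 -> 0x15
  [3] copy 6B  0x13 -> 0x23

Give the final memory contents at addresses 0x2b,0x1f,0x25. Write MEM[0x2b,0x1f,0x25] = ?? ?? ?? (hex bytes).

  after D0: wrote 5B at 0x11 = aeed133796
  after D1: wrote 6B at 0x1d = 78dcabf37837
  after D2: wrote 5B at 0x15 = f378374a08
  after D3: wrote 6B at 0x23 = 1337f378374a
query mem[0x2b]=0x96, mem[0x1f]=0xab, mem[0x25]=0xf3

MEM[0x2b,0x1f,0x25] = 96 ab f3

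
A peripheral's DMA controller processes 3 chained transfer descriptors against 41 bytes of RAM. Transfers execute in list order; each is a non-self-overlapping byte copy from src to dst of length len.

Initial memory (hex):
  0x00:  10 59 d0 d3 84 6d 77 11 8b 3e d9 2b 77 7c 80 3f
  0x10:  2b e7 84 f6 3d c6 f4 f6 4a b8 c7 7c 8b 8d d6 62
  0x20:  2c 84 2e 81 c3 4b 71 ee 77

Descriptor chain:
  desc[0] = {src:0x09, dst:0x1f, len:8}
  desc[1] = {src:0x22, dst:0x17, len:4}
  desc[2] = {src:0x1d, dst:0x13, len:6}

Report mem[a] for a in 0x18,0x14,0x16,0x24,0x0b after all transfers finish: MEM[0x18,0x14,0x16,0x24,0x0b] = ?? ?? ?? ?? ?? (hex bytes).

MEM[0x18,0x14,0x16,0x24,0x0b] = 77 d6 d9 80 2b

[0] 0x09->0x1f len=8 : 3e d9 2b 77 7c 80 3f 2b
[1] 0x22->0x17 len=4 : 77 7c 80 3f
[2] 0x1d->0x13 len=6 : 8d d6 3e d9 2b 77
query mem[0x18]=0x77, mem[0x14]=0xd6, mem[0x16]=0xd9, mem[0x24]=0x80, mem[0x0b]=0x2b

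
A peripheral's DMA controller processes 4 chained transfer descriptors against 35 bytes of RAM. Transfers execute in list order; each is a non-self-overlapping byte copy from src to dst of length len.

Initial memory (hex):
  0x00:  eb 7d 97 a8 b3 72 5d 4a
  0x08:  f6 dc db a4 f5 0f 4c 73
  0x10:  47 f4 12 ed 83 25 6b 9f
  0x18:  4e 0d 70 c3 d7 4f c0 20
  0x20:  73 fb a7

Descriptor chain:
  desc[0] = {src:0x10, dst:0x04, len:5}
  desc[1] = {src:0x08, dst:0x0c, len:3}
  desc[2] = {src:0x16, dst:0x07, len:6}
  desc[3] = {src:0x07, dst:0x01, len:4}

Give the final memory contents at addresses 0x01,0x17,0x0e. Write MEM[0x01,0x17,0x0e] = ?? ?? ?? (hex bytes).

D0: mem[0x04..0x08] <- [47 f4 12 ed 83]
D1: mem[0x0c..0x0e] <- [83 dc db]
D2: mem[0x07..0x0c] <- [6b 9f 4e 0d 70 c3]
D3: mem[0x01..0x04] <- [6b 9f 4e 0d]
query mem[0x01]=0x6b, mem[0x17]=0x9f, mem[0x0e]=0xdb

MEM[0x01,0x17,0x0e] = 6b 9f db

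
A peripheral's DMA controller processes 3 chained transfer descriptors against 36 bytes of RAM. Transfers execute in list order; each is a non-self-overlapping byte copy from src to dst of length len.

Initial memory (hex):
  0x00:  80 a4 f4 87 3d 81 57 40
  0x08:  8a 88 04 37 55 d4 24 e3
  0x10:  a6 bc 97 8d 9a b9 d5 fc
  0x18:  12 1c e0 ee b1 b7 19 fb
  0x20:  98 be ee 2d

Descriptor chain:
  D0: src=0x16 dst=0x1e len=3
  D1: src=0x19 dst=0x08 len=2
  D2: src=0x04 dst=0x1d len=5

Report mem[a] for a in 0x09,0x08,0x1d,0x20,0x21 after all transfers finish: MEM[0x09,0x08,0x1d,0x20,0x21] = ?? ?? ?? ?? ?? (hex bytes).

D0: mem[0x1e..0x20] <- [d5 fc 12]
D1: mem[0x08..0x09] <- [1c e0]
D2: mem[0x1d..0x21] <- [3d 81 57 40 1c]
query mem[0x09]=0xe0, mem[0x08]=0x1c, mem[0x1d]=0x3d, mem[0x20]=0x40, mem[0x21]=0x1c

MEM[0x09,0x08,0x1d,0x20,0x21] = e0 1c 3d 40 1c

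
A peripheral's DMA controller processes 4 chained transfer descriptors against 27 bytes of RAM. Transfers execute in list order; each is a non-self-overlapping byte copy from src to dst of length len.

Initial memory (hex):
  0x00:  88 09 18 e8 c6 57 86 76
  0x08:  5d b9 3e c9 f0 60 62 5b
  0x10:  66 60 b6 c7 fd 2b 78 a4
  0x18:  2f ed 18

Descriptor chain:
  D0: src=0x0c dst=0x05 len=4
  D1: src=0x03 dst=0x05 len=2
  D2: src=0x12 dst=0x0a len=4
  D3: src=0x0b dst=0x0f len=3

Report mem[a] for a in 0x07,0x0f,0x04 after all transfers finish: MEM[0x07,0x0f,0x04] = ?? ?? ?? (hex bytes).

MEM[0x07,0x0f,0x04] = 62 c7 c6

  after D0: wrote 4B at 0x05 = f060625b
  after D1: wrote 2B at 0x05 = e8c6
  after D2: wrote 4B at 0x0a = b6c7fd2b
  after D3: wrote 3B at 0x0f = c7fd2b
query mem[0x07]=0x62, mem[0x0f]=0xc7, mem[0x04]=0xc6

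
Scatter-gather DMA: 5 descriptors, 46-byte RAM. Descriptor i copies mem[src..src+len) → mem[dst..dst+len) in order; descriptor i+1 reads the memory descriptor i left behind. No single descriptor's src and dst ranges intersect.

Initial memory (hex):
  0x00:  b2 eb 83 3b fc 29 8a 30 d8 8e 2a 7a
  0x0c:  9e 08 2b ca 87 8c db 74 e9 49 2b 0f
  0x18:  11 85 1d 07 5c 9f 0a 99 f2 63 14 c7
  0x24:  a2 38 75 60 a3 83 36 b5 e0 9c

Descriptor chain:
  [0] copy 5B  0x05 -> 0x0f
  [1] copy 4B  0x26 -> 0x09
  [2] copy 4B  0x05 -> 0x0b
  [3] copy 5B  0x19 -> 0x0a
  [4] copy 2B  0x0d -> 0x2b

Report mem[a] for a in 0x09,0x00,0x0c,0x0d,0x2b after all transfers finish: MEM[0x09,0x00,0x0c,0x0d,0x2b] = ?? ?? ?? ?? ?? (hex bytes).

  after D0: wrote 5B at 0x0f = 298a30d88e
  after D1: wrote 4B at 0x09 = 7560a383
  after D2: wrote 4B at 0x0b = 298a30d8
  after D3: wrote 5B at 0x0a = 851d075c9f
  after D4: wrote 2B at 0x2b = 5c9f
query mem[0x09]=0x75, mem[0x00]=0xb2, mem[0x0c]=0x07, mem[0x0d]=0x5c, mem[0x2b]=0x5c

MEM[0x09,0x00,0x0c,0x0d,0x2b] = 75 b2 07 5c 5c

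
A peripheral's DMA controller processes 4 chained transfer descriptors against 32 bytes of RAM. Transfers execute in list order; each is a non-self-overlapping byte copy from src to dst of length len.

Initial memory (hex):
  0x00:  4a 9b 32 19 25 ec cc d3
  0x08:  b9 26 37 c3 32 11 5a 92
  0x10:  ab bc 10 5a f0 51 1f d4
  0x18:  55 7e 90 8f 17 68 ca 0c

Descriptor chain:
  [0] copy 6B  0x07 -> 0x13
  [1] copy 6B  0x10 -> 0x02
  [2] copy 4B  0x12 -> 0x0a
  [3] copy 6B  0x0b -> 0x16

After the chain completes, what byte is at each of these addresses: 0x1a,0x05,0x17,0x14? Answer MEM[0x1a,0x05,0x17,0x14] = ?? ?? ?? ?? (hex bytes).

MEM[0x1a,0x05,0x17,0x14] = 92 d3 b9 b9

D0: mem[0x13..0x18] <- [d3 b9 26 37 c3 32]
D1: mem[0x02..0x07] <- [ab bc 10 d3 b9 26]
D2: mem[0x0a..0x0d] <- [10 d3 b9 26]
D3: mem[0x16..0x1b] <- [d3 b9 26 5a 92 ab]
query mem[0x1a]=0x92, mem[0x05]=0xd3, mem[0x17]=0xb9, mem[0x14]=0xb9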